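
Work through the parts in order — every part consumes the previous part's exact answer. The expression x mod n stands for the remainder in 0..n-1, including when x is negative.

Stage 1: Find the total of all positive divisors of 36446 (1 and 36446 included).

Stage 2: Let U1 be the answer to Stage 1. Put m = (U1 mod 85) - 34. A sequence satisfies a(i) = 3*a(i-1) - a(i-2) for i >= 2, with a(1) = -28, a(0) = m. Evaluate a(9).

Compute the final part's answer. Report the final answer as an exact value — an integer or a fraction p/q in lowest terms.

-55573

Stage 1: 36446 = 2 * 18223; sigma = (1 + 2) * (1 + 18223) = 3 * 18224 = 54672; answer 54672
Stage 2: U1 = 54672; m = -17; a(2) = 3*(-28) - 1*(-17) = -67; iterating: a(2)=-67, a(3)=-173, a(4)=-452, a(5)=-1183, a(6)=-3097, a(7)=-8108, a(8)=-21227, a(9)=-55573; answer -55573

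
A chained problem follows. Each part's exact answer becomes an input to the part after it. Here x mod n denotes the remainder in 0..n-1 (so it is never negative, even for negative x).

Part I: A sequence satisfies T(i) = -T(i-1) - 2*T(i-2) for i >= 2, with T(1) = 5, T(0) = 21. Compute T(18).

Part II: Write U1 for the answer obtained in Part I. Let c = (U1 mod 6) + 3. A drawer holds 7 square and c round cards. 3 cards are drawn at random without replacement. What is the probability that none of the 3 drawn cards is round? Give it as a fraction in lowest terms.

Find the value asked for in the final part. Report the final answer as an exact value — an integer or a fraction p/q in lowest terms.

7/33

Part I: T(2) = -1*(5) - 2*(21) = -47; iterating: T(2)=-47, T(3)=37, T(4)=57, T(5)=-131, T(6)=17, T(7)=245, T(8)=-279, T(9)=-211, T(10)=769, T(11)=-347, T(12)=-1191, T(13)=1885, T(14)=497, T(15)=-4267, T(16)=3273, T(17)=5261, T(18)=-11807; answer -11807
Part II: U1 = -11807; c = 4; total draws C(11,3) = 165; favorable C(7,3) = 35; P = 7/33; answer 7/33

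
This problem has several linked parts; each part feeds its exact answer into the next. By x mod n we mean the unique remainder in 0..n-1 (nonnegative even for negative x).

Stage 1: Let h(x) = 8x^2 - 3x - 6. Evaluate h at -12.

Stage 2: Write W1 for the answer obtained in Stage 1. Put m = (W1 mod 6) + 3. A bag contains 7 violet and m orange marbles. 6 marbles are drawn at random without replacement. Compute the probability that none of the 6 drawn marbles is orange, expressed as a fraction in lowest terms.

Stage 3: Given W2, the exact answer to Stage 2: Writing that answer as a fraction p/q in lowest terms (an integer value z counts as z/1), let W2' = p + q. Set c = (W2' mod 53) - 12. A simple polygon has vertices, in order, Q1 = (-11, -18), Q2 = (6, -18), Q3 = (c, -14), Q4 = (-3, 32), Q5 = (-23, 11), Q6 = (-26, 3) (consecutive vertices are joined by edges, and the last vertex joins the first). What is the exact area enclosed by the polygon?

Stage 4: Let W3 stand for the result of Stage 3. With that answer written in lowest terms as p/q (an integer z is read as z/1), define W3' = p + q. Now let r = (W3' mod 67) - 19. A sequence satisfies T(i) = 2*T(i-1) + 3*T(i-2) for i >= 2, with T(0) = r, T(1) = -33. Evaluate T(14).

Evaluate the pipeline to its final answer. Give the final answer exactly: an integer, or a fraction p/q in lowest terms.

Stage 1: 8*(-12)^2 - 3*(-12)^1 - 6 = (1152) + (36) + (-6) = 1182; answer 1182
Stage 2: W1 = 1182; m = 3; total draws C(10,6) = 210; favorable C(7,6) = 7; P = 1/30; answer 1/30
Stage 3: W2 = 1/30; threaded value p + q = 31; c = 19; cross terms: (-11*-18 - 6*-18)=306, (6*-14 - 19*-18)=258, (19*32 - -3*-14)=566, (-3*11 - -23*32)=703, (-23*3 - -26*11)=217, (-26*-18 - -11*3)=501; twice the area = |2551| = 2551; area = 2551/2; answer 2551/2
Stage 4: W3 = 2551/2; threaded value p + q = 2553; r = -12; T(2) = 2*(-33) + 3*(-12) = -102; iterating: T(2)=-102, T(3)=-303, T(4)=-912, T(5)=-2733, T(6)=-8202, T(7)=-24603, T(8)=-73812, T(9)=-221433, T(10)=-664302, T(11)=-1992903, T(12)=-5978712, T(13)=-17936133, T(14)=-53808402; answer -53808402

-53808402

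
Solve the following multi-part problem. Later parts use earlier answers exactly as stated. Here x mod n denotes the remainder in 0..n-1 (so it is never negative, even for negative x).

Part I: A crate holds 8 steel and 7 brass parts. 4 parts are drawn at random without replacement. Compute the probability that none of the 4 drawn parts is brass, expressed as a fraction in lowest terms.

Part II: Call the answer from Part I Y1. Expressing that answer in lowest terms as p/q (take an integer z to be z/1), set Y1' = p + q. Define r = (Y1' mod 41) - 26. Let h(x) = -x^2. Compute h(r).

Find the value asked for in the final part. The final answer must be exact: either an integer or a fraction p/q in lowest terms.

Part I: total draws C(15,4) = 1365; favorable C(8,4) = 70; P = 2/39; answer 2/39
Part II: Y1 = 2/39; threaded value p + q = 41; r = -26; -1*(-26)^2 = (-676) = -676; answer -676

-676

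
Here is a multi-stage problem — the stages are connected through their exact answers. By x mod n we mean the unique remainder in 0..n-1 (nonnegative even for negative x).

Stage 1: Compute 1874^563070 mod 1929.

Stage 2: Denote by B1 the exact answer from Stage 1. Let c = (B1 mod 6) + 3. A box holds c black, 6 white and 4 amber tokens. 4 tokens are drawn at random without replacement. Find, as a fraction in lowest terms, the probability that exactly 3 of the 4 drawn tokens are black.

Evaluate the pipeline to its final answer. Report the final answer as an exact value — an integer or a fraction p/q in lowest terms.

5/34

Stage 1: squarings mod 1929: 1874^1=1874, 1874^2=1096, 1874^4=1378, 1874^8=748, 1874^16=94, 1874^32=1120, 1874^64=550, 1874^128=1576, 1874^256=1153, 1874^512=328, 1874^1024=1489, 1874^2048=700, 1874^4096=34, 1874^8192=1156, 1874^16384=1468, 1874^32768=331, 1874^65536=1537, 1874^131072=1273, 1874^262144=169, 1874^524288=1555; 1874^563070 = 1874^2 * 1874^4 * 1874^8 * 1874^16 * 1874^32 * 1874^64 * 1874^256 * 1874^512 * 1874^1024 * 1874^4096 * 1874^32768 * 1874^524288 = 160 (mod 1929); answer 160
Stage 2: B1 = 160; c = 7; total draws C(17,4) = 2380; favorable C(7,3)*C(10,1) = 350; P = 5/34; answer 5/34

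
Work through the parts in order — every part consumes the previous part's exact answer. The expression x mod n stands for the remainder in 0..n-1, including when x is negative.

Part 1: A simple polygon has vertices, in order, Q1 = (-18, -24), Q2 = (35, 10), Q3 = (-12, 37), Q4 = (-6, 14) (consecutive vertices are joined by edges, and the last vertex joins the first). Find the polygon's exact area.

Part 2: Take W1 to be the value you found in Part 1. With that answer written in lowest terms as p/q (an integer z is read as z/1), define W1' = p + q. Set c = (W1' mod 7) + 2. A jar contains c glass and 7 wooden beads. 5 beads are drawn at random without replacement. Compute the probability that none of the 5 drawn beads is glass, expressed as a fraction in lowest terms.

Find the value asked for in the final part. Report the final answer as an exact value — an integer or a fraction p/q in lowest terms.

1/6

Part 1: cross terms: (-18*10 - 35*-24)=660, (35*37 - -12*10)=1415, (-12*14 - -6*37)=54, (-6*-24 - -18*14)=396; twice the area = |2525| = 2525; area = 2525/2; answer 2525/2
Part 2: W1 = 2525/2; threaded value p + q = 2527; c = 2; total draws C(9,5) = 126; favorable C(7,5) = 21; P = 1/6; answer 1/6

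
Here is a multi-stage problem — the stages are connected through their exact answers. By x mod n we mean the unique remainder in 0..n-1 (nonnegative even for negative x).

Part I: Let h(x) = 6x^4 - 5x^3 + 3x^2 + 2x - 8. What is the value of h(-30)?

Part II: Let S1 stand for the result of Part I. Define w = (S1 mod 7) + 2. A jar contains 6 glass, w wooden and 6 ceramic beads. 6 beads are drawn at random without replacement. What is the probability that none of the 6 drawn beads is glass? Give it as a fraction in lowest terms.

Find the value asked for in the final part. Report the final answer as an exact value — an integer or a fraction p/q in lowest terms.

Part I: 6*(-30)^4 - 5*(-30)^3 + 3*(-30)^2 + 2*(-30)^1 - 8 = (4860000) + (135000) + (2700) + (-60) + (-8) = 4997632; answer 4997632
Part II: S1 = 4997632; w = 5; total draws C(17,6) = 12376; favorable C(11,6) = 462; P = 33/884; answer 33/884

33/884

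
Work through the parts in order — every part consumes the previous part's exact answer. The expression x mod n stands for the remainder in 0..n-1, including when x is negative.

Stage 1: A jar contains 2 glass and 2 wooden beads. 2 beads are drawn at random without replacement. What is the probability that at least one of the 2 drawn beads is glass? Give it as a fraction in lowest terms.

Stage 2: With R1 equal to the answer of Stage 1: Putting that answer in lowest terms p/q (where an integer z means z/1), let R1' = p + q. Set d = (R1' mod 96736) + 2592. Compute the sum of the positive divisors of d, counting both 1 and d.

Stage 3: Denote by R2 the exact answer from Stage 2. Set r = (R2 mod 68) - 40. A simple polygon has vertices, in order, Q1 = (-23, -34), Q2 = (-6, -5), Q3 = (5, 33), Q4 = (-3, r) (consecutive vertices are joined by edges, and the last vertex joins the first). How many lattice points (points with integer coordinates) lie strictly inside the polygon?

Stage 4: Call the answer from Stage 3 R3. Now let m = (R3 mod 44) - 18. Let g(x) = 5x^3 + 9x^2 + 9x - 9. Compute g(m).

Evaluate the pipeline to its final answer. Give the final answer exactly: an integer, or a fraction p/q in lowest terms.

7834

Stage 1: total draws C(4,2) = 6; complement C(2,2) = 1; favorable 6 - 1 = 5; P = 5/6; answer 5/6
Stage 2: R1 = 5/6; threaded value p + q = 11; d = 2603; 2603 = 19 * 137; sigma = (1 + 19) * (1 + 137) = 20 * 138 = 2760; answer 2760
Stage 3: R2 = 2760; r = 0; cross terms: (-23*-5 - -6*-34)=-89, (-6*33 - 5*-5)=-173, (5*0 - -3*33)=99, (-3*-34 - -23*0)=102; twice the area = |-61| = 61; area = 61/2; boundary points = 1 + 1 + 1 + 2 = 5; strictly interior points = area - boundary/2 + 1 = 29; answer 29
Stage 4: R3 = 29; m = 11; 5*(11)^3 + 9*(11)^2 + 9*(11)^1 - 9 = (6655) + (1089) + (99) + (-9) = 7834; answer 7834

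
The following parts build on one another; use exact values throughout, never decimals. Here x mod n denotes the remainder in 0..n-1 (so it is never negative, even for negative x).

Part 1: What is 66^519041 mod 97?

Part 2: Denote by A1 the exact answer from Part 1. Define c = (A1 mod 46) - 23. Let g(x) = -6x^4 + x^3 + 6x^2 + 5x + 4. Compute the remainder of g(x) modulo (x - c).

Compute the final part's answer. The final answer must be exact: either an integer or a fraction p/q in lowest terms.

Part 1: squarings mod 97: 66^1=66, 66^2=88, 66^4=81, 66^8=62, 66^16=61, 66^32=35, 66^64=61, 66^128=35, 66^256=61, 66^512=35, 66^1024=61, 66^2048=35, 66^4096=61, 66^8192=35, 66^16384=61, 66^32768=35, 66^65536=61, 66^131072=35, 66^262144=61; 66^519041 = 66^1 * 66^128 * 66^256 * 66^512 * 66^2048 * 66^8192 * 66^16384 * 66^32768 * 66^65536 * 66^131072 * 66^262144 = 49 (mod 97); answer 49
Part 2: A1 = 49; c = -20; remainder = value at the root: -6*(-20)^4 + 1*(-20)^3 + 6*(-20)^2 + 5*(-20)^1 + 4 = (-960000) + (-8000) + (2400) + (-100) + (4) = -965696; answer -965696

-965696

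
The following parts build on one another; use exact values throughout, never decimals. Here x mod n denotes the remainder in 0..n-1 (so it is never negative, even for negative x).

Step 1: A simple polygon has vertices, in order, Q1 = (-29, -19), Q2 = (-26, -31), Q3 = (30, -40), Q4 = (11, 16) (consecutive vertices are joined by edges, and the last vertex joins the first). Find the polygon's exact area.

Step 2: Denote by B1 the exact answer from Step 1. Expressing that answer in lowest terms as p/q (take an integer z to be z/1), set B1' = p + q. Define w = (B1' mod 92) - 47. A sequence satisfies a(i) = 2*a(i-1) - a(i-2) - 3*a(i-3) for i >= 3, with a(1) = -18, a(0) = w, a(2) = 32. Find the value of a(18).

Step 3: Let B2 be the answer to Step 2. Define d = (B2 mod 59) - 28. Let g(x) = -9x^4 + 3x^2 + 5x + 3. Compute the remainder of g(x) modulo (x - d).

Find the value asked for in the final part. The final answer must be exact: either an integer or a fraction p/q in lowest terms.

Step 1: cross terms: (-29*-31 - -26*-19)=405, (-26*-40 - 30*-31)=1970, (30*16 - 11*-40)=920, (11*-19 - -29*16)=255; twice the area = |3550| = 3550; area = 1775; answer 1775
Step 2: B1 = 1775; threaded value p + q = 1776; w = -19; a(3) = 2*(32) - 1*(-18) - 3*(-19) = 139; iterating: a(3)=139, a(4)=300, a(5)=365, a(6)=13, a(7)=-1239, a(8)=-3586, a(9)=-5972, a(10)=-4641, a(11)=7448, a(12)=37453, a(13)=81381, a(14)=102965, a(15)=12190, a(16)=-322728, a(17)=-966541, a(18)=-1646924; answer -1646924
Step 3: B2 = -1646924; d = -26; remainder = value at the root: -9*(-26)^4 + 3*(-26)^2 + 5*(-26)^1 + 3 = (-4112784) + (2028) + (-130) + (3) = -4110883; answer -4110883

-4110883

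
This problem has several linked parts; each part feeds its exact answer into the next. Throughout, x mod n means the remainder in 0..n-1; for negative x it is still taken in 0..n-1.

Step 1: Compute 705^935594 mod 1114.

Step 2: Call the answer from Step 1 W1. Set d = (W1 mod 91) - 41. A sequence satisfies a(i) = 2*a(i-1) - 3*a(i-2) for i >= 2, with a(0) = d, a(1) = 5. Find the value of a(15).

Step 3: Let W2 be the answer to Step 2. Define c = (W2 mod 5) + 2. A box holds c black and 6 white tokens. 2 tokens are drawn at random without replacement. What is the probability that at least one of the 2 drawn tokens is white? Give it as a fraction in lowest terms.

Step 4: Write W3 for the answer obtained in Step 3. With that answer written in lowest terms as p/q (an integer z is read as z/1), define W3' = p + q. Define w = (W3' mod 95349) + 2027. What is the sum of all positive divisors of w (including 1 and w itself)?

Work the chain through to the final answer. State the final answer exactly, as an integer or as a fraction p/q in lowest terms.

3102

Step 1: squarings mod 1114: 705^1=705, 705^2=181, 705^4=455, 705^8=935, 705^16=849, 705^32=43, 705^64=735, 705^128=1049, 705^256=883, 705^512=1003, 705^1024=67, 705^2048=33, 705^4096=1089, 705^8192=625, 705^16384=725, 705^32768=931, 705^65536=69, 705^131072=305, 705^262144=563, 705^524288=593; 705^935594 = 705^2 * 705^8 * 705^32 * 705^128 * 705^512 * 705^1024 * 705^16384 * 705^131072 * 705^262144 * 705^524288 = 955 (mod 1114); answer 955
Step 2: W1 = 955; d = 4; a(2) = 2*(5) - 3*(4) = -2; iterating: a(2)=-2, a(3)=-19, a(4)=-32, a(5)=-7, a(6)=82, a(7)=185, a(8)=124, a(9)=-307, a(10)=-986, a(11)=-1051, a(12)=856, a(13)=4865, a(14)=7162, a(15)=-271; answer -271
Step 3: W2 = -271; c = 6; total draws C(12,2) = 66; complement C(6,2) = 15; favorable 66 - 15 = 51; P = 17/22; answer 17/22
Step 4: W3 = 17/22; threaded value p + q = 39; w = 2066; 2066 = 2 * 1033; sigma = (1 + 2) * (1 + 1033) = 3 * 1034 = 3102; answer 3102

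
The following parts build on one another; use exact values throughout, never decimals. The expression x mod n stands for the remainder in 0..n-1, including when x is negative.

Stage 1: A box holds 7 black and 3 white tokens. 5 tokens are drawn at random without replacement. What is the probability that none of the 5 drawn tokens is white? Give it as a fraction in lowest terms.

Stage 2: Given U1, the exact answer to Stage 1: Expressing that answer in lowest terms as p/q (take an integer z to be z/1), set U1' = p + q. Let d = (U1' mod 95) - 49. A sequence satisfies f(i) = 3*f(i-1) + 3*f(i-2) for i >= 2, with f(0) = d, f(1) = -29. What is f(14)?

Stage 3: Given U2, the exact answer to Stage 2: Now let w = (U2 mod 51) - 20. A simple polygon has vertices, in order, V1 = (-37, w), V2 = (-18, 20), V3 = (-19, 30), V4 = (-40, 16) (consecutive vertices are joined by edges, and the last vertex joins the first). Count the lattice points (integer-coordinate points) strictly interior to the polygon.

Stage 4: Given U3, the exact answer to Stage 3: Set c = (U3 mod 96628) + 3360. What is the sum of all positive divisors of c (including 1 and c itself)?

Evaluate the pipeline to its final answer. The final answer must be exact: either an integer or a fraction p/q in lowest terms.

Stage 1: total draws C(10,5) = 252; favorable C(7,5) = 21; P = 1/12; answer 1/12
Stage 2: U1 = 1/12; threaded value p + q = 13; d = -36; f(2) = 3*(-29) + 3*(-36) = -195; iterating: f(2)=-195, f(3)=-672, f(4)=-2601, f(5)=-9819, f(6)=-37260, f(7)=-141237, f(8)=-535491, f(9)=-2030184, f(10)=-7697025, f(11)=-29181627, f(12)=-110635956, f(13)=-419452749, f(14)=-1590266115; answer -1590266115
Stage 3: U2 = -1590266115; w = 4; cross terms: (-37*20 - -18*4)=-668, (-18*30 - -19*20)=-160, (-19*16 - -40*30)=896, (-40*4 - -37*16)=432; twice the area = |500| = 500; area = 250; boundary points = 1 + 1 + 7 + 3 = 12; strictly interior points = area - boundary/2 + 1 = 245; answer 245
Stage 4: U3 = 245; c = 3605; 3605 = 5 * 7 * 103; sigma = (1 + 5) * (1 + 7) * (1 + 103) = 6 * 8 * 104 = 4992; answer 4992

4992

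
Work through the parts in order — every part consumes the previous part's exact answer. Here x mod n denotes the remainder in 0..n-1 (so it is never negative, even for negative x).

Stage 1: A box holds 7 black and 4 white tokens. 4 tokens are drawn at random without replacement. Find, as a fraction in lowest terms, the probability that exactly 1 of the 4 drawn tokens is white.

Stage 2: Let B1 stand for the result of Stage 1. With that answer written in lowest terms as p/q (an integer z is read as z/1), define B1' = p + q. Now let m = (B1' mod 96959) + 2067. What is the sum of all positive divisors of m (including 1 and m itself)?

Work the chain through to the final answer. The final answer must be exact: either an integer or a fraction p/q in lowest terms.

Stage 1: total draws C(11,4) = 330; favorable C(4,1)*C(7,3) = 140; P = 14/33; answer 14/33
Stage 2: B1 = 14/33; threaded value p + q = 47; m = 2114; 2114 = 2 * 7 * 151; sigma = (1 + 2) * (1 + 7) * (1 + 151) = 3 * 8 * 152 = 3648; answer 3648

3648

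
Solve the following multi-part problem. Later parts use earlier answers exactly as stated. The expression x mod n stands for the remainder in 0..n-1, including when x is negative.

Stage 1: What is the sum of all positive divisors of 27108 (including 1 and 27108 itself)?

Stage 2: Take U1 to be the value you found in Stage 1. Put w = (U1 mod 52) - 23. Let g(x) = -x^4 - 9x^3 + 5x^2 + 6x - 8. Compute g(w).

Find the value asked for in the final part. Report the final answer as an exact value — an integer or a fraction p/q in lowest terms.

Stage 1: 27108 = 2^2 * 3^3 * 251; sigma = (1 + 2 + 4) * (1 + 3 + 9 + 27) * (1 + 251) = 7 * 40 * 252 = 70560; answer 70560
Stage 2: U1 = 70560; w = 25; -1*(25)^4 - 9*(25)^3 + 5*(25)^2 + 6*(25)^1 - 8 = (-390625) + (-140625) + (3125) + (150) + (-8) = -527983; answer -527983

-527983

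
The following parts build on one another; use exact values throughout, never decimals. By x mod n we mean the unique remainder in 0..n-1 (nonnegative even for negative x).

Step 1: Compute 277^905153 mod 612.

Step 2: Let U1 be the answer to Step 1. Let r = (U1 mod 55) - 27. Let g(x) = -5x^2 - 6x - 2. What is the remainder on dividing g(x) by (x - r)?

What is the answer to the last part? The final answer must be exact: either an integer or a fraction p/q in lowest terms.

Step 1: squarings mod 612: 277^1=277, 277^2=229, 277^4=421, 277^8=373, 277^16=205, 277^32=409, 277^64=205, 277^128=409, 277^256=205, 277^512=409, 277^1024=205, 277^2048=409, 277^4096=205, 277^8192=409, 277^16384=205, 277^32768=409, 277^65536=205, 277^131072=409, 277^262144=205, 277^524288=409; 277^905153 = 277^1 * 277^64 * 277^128 * 277^256 * 277^512 * 277^1024 * 277^2048 * 277^16384 * 277^32768 * 277^65536 * 277^262144 * 277^524288 = 481 (mod 612); answer 481
Step 2: U1 = 481; r = 14; remainder = value at the root: -5*(14)^2 - 6*(14)^1 - 2 = (-980) + (-84) + (-2) = -1066; answer -1066

-1066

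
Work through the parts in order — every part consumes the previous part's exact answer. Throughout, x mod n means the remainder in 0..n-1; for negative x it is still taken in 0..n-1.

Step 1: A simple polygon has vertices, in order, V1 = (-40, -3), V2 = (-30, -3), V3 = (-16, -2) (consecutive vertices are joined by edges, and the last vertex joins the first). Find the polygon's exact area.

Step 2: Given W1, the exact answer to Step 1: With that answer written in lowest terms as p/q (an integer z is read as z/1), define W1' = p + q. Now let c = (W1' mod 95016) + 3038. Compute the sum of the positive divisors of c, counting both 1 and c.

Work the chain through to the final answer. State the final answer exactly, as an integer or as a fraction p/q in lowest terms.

Step 1: cross terms: (-40*-3 - -30*-3)=30, (-30*-2 - -16*-3)=12, (-16*-3 - -40*-2)=-32; twice the area = |10| = 10; area = 5; answer 5
Step 2: W1 = 5; threaded value p + q = 6; c = 3044; 3044 = 2^2 * 761; sigma = (1 + 2 + 4) * (1 + 761) = 7 * 762 = 5334; answer 5334

5334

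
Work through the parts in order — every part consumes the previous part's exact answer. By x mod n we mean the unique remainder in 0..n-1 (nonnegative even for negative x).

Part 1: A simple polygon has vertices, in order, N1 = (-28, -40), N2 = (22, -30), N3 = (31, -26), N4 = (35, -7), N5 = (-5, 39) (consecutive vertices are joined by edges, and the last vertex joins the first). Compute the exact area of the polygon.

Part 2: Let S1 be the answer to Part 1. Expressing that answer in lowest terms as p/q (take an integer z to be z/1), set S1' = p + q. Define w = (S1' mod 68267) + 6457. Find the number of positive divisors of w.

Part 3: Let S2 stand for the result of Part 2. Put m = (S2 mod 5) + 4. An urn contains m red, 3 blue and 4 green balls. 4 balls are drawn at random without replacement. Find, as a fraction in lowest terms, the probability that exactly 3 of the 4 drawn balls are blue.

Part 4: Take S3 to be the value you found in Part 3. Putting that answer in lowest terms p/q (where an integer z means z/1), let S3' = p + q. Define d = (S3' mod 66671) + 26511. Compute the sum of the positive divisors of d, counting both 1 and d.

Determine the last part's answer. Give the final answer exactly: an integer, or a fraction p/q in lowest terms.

Part 1: cross terms: (-28*-30 - 22*-40)=1720, (22*-26 - 31*-30)=358, (31*-7 - 35*-26)=693, (35*39 - -5*-7)=1330, (-5*-40 - -28*39)=1292; twice the area = |5393| = 5393; area = 5393/2; answer 5393/2
Part 2: S1 = 5393/2; threaded value p + q = 5395; w = 11852; 11852 = 2^2 * 2963; number of divisors = (2+1) * (1+1) = 6; answer 6
Part 3: S2 = 6; m = 5; total draws C(12,4) = 495; favorable C(3,3)*C(9,1) = 9; P = 1/55; answer 1/55
Part 4: S3 = 1/55; threaded value p + q = 56; d = 26567; 26567 = 31 * 857; sigma = (1 + 31) * (1 + 857) = 32 * 858 = 27456; answer 27456

27456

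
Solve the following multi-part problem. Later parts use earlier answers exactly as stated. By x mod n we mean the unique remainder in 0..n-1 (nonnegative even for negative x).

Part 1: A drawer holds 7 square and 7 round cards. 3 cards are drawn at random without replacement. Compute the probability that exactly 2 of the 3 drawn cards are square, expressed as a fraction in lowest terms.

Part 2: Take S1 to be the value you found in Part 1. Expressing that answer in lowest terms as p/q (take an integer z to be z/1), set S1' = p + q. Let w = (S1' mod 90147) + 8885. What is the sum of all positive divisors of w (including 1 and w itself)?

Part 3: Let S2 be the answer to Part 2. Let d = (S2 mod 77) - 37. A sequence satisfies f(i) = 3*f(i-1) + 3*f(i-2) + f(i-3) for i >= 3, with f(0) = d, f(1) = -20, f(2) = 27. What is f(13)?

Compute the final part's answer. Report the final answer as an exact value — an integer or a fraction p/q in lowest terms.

37702006

Part 1: total draws C(14,3) = 364; favorable C(7,2)*C(7,1) = 147; P = 21/52; answer 21/52
Part 2: S1 = 21/52; threaded value p + q = 73; w = 8958; 8958 = 2 * 3 * 1493; sigma = (1 + 2) * (1 + 3) * (1 + 1493) = 3 * 4 * 1494 = 17928; answer 17928
Part 3: S2 = 17928; d = 27; f(3) = 3*(27) + 3*(-20) + 1*(27) = 48; iterating: f(3)=48, f(4)=205, f(5)=786, f(6)=3021, f(7)=11626, f(8)=44727, f(9)=172080, f(10)=662047, f(11)=2547108, f(12)=9799545, f(13)=37702006; answer 37702006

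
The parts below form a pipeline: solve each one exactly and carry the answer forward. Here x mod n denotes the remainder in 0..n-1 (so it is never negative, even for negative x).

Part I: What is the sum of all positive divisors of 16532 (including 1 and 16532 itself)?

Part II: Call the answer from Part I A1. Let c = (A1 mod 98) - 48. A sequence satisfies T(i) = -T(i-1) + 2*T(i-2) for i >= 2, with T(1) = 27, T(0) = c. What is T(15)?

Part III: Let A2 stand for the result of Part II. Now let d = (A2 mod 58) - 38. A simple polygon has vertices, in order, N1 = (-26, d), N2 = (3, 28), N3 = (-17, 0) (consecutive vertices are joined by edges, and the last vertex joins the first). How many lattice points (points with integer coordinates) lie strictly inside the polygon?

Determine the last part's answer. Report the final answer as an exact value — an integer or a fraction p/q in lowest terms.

222

Part I: 16532 = 2^2 * 4133; sigma = (1 + 2 + 4) * (1 + 4133) = 7 * 4134 = 28938; answer 28938
Part II: A1 = 28938; c = -20; T(2) = -1*(27) + 2*(-20) = -67; iterating: T(2)=-67, T(3)=121, T(4)=-255, T(5)=497, T(6)=-1007, T(7)=2001, T(8)=-4015, T(9)=8017, T(10)=-16047, T(11)=32081, T(12)=-64175, T(13)=128337, T(14)=-256687, T(15)=513361; answer 513361
Part III: A2 = 513361; d = -35; cross terms: (-26*28 - 3*-35)=-623, (3*0 - -17*28)=476, (-17*-35 - -26*0)=595; twice the area = |448| = 448; area = 224; boundary points = 1 + 4 + 1 = 6; strictly interior points = area - boundary/2 + 1 = 222; answer 222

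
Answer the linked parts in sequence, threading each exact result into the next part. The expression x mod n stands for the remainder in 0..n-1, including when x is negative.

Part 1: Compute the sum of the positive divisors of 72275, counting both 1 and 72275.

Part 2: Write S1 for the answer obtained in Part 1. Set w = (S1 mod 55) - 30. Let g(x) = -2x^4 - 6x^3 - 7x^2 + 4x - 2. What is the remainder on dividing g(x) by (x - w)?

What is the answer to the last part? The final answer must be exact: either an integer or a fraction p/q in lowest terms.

-2157

Part 1: 72275 = 5^2 * 7^2 * 59; sigma = (1 + 5 + 25) * (1 + 7 + 49) * (1 + 59) = 31 * 57 * 60 = 106020; answer 106020
Part 2: S1 = 106020; w = 5; remainder = value at the root: -2*(5)^4 - 6*(5)^3 - 7*(5)^2 + 4*(5)^1 - 2 = (-1250) + (-750) + (-175) + (20) + (-2) = -2157; answer -2157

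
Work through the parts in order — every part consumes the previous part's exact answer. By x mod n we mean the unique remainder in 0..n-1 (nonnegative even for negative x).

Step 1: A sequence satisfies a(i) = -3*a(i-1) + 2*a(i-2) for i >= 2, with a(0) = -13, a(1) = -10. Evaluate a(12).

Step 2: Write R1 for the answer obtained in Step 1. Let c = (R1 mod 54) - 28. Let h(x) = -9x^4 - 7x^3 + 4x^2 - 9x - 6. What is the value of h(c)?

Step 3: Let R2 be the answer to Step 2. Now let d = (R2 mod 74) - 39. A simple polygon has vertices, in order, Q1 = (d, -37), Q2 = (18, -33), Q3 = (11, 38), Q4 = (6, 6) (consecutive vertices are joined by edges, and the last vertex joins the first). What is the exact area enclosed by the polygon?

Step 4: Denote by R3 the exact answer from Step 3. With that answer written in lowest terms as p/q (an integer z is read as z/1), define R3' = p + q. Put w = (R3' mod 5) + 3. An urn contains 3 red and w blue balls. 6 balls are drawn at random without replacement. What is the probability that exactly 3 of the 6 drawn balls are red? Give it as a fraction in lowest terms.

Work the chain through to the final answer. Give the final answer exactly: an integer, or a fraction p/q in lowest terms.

Step 1: a(2) = -3*(-10) + 2*(-13) = 4; iterating: a(2)=4, a(3)=-32, a(4)=104, a(5)=-376, a(6)=1336, a(7)=-4760, a(8)=16952, a(9)=-60376, a(10)=215032, a(11)=-765848, a(12)=2727608; answer 2727608
Step 2: R1 = 2727608; c = -14; -9*(-14)^4 - 7*(-14)^3 + 4*(-14)^2 - 9*(-14)^1 - 6 = (-345744) + (19208) + (784) + (126) + (-6) = -325632; answer -325632
Step 3: R2 = -325632; d = 3; cross terms: (3*-33 - 18*-37)=567, (18*38 - 11*-33)=1047, (11*6 - 6*38)=-162, (6*-37 - 3*6)=-240; twice the area = |1212| = 1212; area = 606; answer 606
Step 4: R3 = 606; threaded value p + q = 607; w = 5; total draws C(8,6) = 28; favorable C(3,3)*C(5,3) = 10; P = 5/14; answer 5/14

5/14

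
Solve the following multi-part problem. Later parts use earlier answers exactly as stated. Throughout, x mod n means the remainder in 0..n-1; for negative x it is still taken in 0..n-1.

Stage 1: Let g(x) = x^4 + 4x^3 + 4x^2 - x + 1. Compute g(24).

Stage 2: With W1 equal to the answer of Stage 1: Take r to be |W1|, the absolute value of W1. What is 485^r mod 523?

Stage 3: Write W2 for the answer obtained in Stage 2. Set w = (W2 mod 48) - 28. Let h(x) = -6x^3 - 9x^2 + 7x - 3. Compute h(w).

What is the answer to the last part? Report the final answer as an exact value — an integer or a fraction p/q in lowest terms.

37769

Stage 1: 1*(24)^4 + 4*(24)^3 + 4*(24)^2 - 1*(24)^1 + 1 = (331776) + (55296) + (2304) + (-24) + (1) = 389353; answer 389353
Stage 2: W1 = 389353; r = 389353; squarings mod 523: 485^1=485, 485^2=398, 485^4=458, 485^8=41, 485^16=112, 485^32=515, 485^64=64, 485^128=435, 485^256=422, 485^512=264, 485^1024=137, 485^2048=464, 485^4096=343, 485^8192=497, 485^16384=153, 485^32768=397, 485^65536=186, 485^131072=78, 485^262144=331; 485^389353 = 485^1 * 485^8 * 485^32 * 485^64 * 485^128 * 485^4096 * 485^8192 * 485^16384 * 485^32768 * 485^65536 * 485^262144 = 153 (mod 523); answer 153
Stage 3: W2 = 153; w = -19; -6*(-19)^3 - 9*(-19)^2 + 7*(-19)^1 - 3 = (41154) + (-3249) + (-133) + (-3) = 37769; answer 37769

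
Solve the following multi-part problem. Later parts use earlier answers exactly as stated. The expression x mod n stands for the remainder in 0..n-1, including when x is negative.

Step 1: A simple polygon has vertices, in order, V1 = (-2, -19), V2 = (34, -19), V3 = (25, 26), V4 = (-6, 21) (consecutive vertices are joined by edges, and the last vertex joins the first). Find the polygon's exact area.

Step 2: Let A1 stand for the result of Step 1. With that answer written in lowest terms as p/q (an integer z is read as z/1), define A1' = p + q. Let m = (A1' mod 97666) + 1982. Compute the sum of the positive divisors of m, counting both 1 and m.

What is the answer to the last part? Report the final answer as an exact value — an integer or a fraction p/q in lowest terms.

5248

Step 1: cross terms: (-2*-19 - 34*-19)=684, (34*26 - 25*-19)=1359, (25*21 - -6*26)=681, (-6*-19 - -2*21)=156; twice the area = |2880| = 2880; area = 1440; answer 1440
Step 2: A1 = 1440; threaded value p + q = 1441; m = 3423; 3423 = 3 * 7 * 163; sigma = (1 + 3) * (1 + 7) * (1 + 163) = 4 * 8 * 164 = 5248; answer 5248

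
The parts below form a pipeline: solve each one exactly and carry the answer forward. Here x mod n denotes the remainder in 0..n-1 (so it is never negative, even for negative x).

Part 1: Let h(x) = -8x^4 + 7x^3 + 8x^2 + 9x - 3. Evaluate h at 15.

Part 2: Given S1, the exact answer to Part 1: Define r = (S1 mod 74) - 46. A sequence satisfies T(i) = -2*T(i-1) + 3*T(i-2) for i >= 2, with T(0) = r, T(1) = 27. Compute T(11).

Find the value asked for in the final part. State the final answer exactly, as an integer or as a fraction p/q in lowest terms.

Part 1: -8*(15)^4 + 7*(15)^3 + 8*(15)^2 + 9*(15)^1 - 3 = (-405000) + (23625) + (1800) + (135) + (-3) = -379443; answer -379443
Part 2: S1 = -379443; r = -17; T(2) = -2*(27) + 3*(-17) = -105; iterating: T(2)=-105, T(3)=291, T(4)=-897, T(5)=2667, T(6)=-8025, T(7)=24051, T(8)=-72177, T(9)=216507, T(10)=-649545, T(11)=1948611; answer 1948611

1948611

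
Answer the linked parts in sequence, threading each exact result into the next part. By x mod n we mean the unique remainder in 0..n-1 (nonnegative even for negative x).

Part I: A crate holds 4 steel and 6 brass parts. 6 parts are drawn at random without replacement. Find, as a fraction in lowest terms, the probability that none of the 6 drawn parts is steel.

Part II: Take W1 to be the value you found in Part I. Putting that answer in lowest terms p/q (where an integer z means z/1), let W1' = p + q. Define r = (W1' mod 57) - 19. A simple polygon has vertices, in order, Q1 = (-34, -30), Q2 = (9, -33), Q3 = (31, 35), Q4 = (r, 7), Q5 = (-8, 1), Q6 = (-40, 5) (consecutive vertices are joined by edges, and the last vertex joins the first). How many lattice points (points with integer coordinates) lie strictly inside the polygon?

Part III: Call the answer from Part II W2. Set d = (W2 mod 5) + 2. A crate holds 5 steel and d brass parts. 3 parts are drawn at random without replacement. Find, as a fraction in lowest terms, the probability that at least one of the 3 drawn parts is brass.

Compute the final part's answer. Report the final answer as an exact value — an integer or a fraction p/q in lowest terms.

Part I: total draws C(10,6) = 210; favorable C(6,6) = 1; P = 1/210; answer 1/210
Part II: W1 = 1/210; threaded value p + q = 211; r = 21; cross terms: (-34*-33 - 9*-30)=1392, (9*35 - 31*-33)=1338, (31*7 - 21*35)=-518, (21*1 - -8*7)=77, (-8*5 - -40*1)=0, (-40*-30 - -34*5)=1370; twice the area = |3659| = 3659; area = 3659/2; boundary points = 1 + 2 + 2 + 1 + 4 + 1 = 11; strictly interior points = area - boundary/2 + 1 = 1825; answer 1825
Part III: W2 = 1825; d = 2; total draws C(7,3) = 35; complement C(5,3) = 10; favorable 35 - 10 = 25; P = 5/7; answer 5/7

5/7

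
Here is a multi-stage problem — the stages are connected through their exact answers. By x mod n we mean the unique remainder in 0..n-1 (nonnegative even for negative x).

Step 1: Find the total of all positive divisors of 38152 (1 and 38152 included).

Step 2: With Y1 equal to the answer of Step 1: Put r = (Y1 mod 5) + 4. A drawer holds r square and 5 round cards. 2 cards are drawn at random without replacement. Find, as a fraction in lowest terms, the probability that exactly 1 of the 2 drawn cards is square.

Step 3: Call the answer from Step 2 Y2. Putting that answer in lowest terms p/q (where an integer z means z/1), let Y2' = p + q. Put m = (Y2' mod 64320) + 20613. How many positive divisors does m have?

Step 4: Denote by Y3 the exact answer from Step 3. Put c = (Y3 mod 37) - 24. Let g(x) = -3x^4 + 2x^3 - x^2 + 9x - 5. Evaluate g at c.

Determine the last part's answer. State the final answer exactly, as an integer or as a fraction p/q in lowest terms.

-724751

Step 1: 38152 = 2^3 * 19 * 251; sigma = (1 + 2 + 4 + 8) * (1 + 19) * (1 + 251) = 15 * 20 * 252 = 75600; answer 75600
Step 2: Y1 = 75600; r = 4; total draws C(9,2) = 36; favorable C(4,1)*C(5,1) = 20; P = 5/9; answer 5/9
Step 3: Y2 = 5/9; threaded value p + q = 14; m = 20627; 20627 is prime, so its only divisors are 1 and 20627; count = 2; answer 2
Step 4: Y3 = 2; c = -22; -3*(-22)^4 + 2*(-22)^3 - 1*(-22)^2 + 9*(-22)^1 - 5 = (-702768) + (-21296) + (-484) + (-198) + (-5) = -724751; answer -724751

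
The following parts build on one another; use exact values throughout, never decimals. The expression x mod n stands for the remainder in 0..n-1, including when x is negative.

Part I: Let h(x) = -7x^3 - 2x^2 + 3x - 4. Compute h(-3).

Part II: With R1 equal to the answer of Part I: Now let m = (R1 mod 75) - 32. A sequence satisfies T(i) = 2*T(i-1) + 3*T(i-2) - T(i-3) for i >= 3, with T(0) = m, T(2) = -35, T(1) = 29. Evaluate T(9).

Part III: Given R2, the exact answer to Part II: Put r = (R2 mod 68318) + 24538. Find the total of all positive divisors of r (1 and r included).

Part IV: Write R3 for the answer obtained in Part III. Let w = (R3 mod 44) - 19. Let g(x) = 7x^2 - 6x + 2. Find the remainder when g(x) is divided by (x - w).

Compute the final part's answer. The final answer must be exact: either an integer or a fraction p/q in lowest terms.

Part I: -7*(-3)^3 - 2*(-3)^2 + 3*(-3)^1 - 4 = (189) + (-18) + (-9) + (-4) = 158; answer 158
Part II: R1 = 158; m = -24; T(3) = 2*(-35) + 3*(29) - 1*(-24) = 41; iterating: T(3)=41, T(4)=-52, T(5)=54, T(6)=-89, T(7)=36, T(8)=-249, T(9)=-301; answer -301
Part III: R2 = -301; r = 92555; 92555 = 5 * 107 * 173; sigma = (1 + 5) * (1 + 107) * (1 + 173) = 6 * 108 * 174 = 112752; answer 112752
Part IV: R3 = 112752; w = 5; remainder = value at the root: 7*(5)^2 - 6*(5)^1 + 2 = (175) + (-30) + (2) = 147; answer 147

147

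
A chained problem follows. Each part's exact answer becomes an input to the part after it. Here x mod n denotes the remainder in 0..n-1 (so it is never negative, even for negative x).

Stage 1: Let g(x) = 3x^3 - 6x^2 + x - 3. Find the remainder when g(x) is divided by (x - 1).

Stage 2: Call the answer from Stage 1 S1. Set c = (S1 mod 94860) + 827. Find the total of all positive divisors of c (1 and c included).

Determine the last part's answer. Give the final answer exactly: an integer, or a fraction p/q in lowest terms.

196992

Stage 1: remainder = value at the root: 3*(1)^3 - 6*(1)^2 + 1*(1)^1 - 3 = (3) + (-6) + (1) + (-3) = -5; answer -5
Stage 2: S1 = -5; c = 95682; 95682 = 2 * 3 * 37 * 431; sigma = (1 + 2) * (1 + 3) * (1 + 37) * (1 + 431) = 3 * 4 * 38 * 432 = 196992; answer 196992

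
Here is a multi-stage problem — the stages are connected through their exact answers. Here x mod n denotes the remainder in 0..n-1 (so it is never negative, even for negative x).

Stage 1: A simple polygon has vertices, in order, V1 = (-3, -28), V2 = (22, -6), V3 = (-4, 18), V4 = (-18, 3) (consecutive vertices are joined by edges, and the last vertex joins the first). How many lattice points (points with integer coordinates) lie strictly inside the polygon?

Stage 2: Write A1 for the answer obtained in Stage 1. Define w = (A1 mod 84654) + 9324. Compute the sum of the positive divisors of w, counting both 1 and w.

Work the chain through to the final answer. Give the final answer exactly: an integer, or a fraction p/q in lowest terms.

15360

Stage 1: cross terms: (-3*-6 - 22*-28)=634, (22*18 - -4*-6)=372, (-4*3 - -18*18)=312, (-18*-28 - -3*3)=513; twice the area = |1831| = 1831; area = 1831/2; boundary points = 1 + 2 + 1 + 1 = 5; strictly interior points = area - boundary/2 + 1 = 914; answer 914
Stage 2: A1 = 914; w = 10238; 10238 = 2 * 5119; sigma = (1 + 2) * (1 + 5119) = 3 * 5120 = 15360; answer 15360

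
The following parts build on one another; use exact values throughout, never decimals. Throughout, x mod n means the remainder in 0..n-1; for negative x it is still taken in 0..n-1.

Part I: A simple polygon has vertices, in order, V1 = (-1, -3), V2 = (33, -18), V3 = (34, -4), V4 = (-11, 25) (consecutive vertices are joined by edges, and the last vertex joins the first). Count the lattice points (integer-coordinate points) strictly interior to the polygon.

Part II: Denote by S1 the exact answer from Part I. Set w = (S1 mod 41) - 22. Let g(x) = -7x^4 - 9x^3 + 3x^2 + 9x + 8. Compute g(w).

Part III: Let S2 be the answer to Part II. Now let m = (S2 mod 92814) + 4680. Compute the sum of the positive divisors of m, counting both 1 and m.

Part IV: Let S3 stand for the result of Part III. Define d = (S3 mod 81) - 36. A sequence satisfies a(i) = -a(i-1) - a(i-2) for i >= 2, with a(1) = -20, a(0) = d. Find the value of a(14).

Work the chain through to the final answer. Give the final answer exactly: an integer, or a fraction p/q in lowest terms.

36

Part I: cross terms: (-1*-18 - 33*-3)=117, (33*-4 - 34*-18)=480, (34*25 - -11*-4)=806, (-11*-3 - -1*25)=58; twice the area = |1461| = 1461; area = 1461/2; boundary points = 1 + 1 + 1 + 2 = 5; strictly interior points = area - boundary/2 + 1 = 729; answer 729
Part II: S1 = 729; w = 10; -7*(10)^4 - 9*(10)^3 + 3*(10)^2 + 9*(10)^1 + 8 = (-70000) + (-9000) + (300) + (90) + (8) = -78602; answer -78602
Part III: S2 = -78602; m = 18892; 18892 = 2^2 * 4723; sigma = (1 + 2 + 4) * (1 + 4723) = 7 * 4724 = 33068; answer 33068
Part IV: S3 = 33068; d = -16; a(2) = -1*(-20) - 1*(-16) = 36; iterating: a(2)=36, a(3)=-16, a(4)=-20, a(5)=36, a(6)=-16, a(7)=-20, a(8)=36, a(9)=-16, a(10)=-20, a(11)=36, a(12)=-16, a(13)=-20, a(14)=36; answer 36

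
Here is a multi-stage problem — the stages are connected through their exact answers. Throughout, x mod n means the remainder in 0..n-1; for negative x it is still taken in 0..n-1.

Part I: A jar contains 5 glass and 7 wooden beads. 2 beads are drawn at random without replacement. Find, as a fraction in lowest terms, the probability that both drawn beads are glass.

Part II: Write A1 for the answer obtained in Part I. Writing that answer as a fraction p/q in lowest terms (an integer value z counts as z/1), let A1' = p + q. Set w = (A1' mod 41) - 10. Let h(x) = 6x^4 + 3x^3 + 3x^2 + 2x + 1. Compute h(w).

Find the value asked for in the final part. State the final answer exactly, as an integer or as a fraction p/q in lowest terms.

Part I: total draws C(12,2) = 66; favorable C(5,2) = 10; P = 5/33; answer 5/33
Part II: A1 = 5/33; threaded value p + q = 38; w = 28; 6*(28)^4 + 3*(28)^3 + 3*(28)^2 + 2*(28)^1 + 1 = (3687936) + (65856) + (2352) + (56) + (1) = 3756201; answer 3756201

3756201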